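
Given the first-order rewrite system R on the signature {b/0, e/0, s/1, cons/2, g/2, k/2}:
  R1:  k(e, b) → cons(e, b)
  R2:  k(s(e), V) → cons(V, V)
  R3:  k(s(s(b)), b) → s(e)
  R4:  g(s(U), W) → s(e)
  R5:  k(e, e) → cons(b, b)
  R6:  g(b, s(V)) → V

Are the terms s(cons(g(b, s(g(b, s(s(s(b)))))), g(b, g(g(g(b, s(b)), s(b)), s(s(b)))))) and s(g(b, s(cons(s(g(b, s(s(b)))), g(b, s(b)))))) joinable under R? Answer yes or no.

yes — NF(t₁) = s(cons(s(s(b)), b)), NF(t₂) = s(cons(s(s(b)), b))

Reduce t₁ = s(cons(g(b, s(g(b, s(s(s(b)))))), g(b, g(g(g(b, s(b)), s(b)), s(s(b)))))):
1. s(cons(g(b, s(g(b, s(s(s(b)))))), g(b, g(g(g(b, s(b)), s(b)), s(s(b))))))  →  s(cons(g(b, s(s(s(b)))), g(b, g(g(g(b, s(b)), s(b)), s(s(b))))))   [R6 at 1.1]
2. s(cons(g(b, s(s(s(b)))), g(b, g(g(g(b, s(b)), s(b)), s(s(b))))))  →  s(cons(s(s(b)), g(b, g(g(g(b, s(b)), s(b)), s(s(b))))))   [R6 at 1.1]
3. s(cons(s(s(b)), g(b, g(g(g(b, s(b)), s(b)), s(s(b))))))  →  s(cons(s(s(b)), g(b, g(g(b, s(b)), s(s(b))))))   [R6 at 1.2.2.1.1]
4. s(cons(s(s(b)), g(b, g(g(b, s(b)), s(s(b))))))  →  s(cons(s(s(b)), g(b, g(b, s(s(b))))))   [R6 at 1.2.2.1]
5. s(cons(s(s(b)), g(b, g(b, s(s(b))))))  →  s(cons(s(s(b)), g(b, s(b))))   [R6 at 1.2.2]
6. s(cons(s(s(b)), g(b, s(b))))  →  s(cons(s(s(b)), b))   [R6 at 1.2]

Reduce t₂ = s(g(b, s(cons(s(g(b, s(s(b)))), g(b, s(b)))))):
1. s(g(b, s(cons(s(g(b, s(s(b)))), g(b, s(b))))))  →  s(cons(s(g(b, s(s(b)))), g(b, s(b))))   [R6 at 1]
2. s(cons(s(g(b, s(s(b)))), g(b, s(b))))  →  s(cons(s(s(b)), g(b, s(b))))   [R6 at 1.1.1]
3. s(cons(s(s(b)), g(b, s(b))))  →  s(cons(s(s(b)), b))   [R6 at 1.2]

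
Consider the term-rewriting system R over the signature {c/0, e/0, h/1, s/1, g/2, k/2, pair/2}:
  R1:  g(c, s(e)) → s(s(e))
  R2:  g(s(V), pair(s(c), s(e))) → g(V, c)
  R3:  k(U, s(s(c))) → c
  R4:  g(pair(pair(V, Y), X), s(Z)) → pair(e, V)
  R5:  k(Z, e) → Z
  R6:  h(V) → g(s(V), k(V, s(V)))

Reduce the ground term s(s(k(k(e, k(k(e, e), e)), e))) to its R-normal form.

1. s(s(k(k(e, k(k(e, e), e)), e)))  →  s(s(k(e, k(k(e, e), e))))   [R5 at 1.1]
2. s(s(k(e, k(k(e, e), e))))  →  s(s(k(e, k(e, e))))   [R5 at 1.1.2]
3. s(s(k(e, k(e, e))))  →  s(s(k(e, e)))   [R5 at 1.1.2]
4. s(s(k(e, e)))  →  s(s(e))   [R5 at 1.1]

s(s(e))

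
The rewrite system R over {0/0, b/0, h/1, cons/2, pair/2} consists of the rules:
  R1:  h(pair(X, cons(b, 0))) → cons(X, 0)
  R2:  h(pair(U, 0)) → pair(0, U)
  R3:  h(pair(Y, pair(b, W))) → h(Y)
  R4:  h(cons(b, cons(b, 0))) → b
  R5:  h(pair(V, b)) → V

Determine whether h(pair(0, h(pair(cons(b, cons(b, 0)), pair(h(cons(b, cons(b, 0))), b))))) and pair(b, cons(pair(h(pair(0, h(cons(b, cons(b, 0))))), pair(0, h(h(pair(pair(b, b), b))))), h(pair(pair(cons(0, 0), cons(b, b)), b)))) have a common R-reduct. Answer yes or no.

no — NF(t₁) = 0, NF(t₂) = pair(b, cons(pair(0, pair(0, b)), pair(cons(0, 0), cons(b, b))))

Reduce t₁ = h(pair(0, h(pair(cons(b, cons(b, 0)), pair(h(cons(b, cons(b, 0))), b))))):
1. h(pair(0, h(pair(cons(b, cons(b, 0)), pair(h(cons(b, cons(b, 0))), b)))))  →  h(pair(0, h(pair(cons(b, cons(b, 0)), pair(b, b)))))   [R4 at 1.2.1.2.1]
2. h(pair(0, h(pair(cons(b, cons(b, 0)), pair(b, b)))))  →  h(pair(0, h(cons(b, cons(b, 0)))))   [R3 at 1.2]
3. h(pair(0, h(cons(b, cons(b, 0)))))  →  h(pair(0, b))   [R4 at 1.2]
4. h(pair(0, b))  →  0   [R5 at ε]

Reduce t₂ = pair(b, cons(pair(h(pair(0, h(cons(b, cons(b, 0))))), pair(0, h(h(pair(pair(b, b), b))))), h(pair(pair(cons(0, 0), cons(b, b)), b)))):
1. pair(b, cons(pair(h(pair(0, h(cons(b, cons(b, 0))))), pair(0, h(h(pair(pair(b, b), b))))), h(pair(pair(cons(0, 0), cons(b, b)), b))))  →  pair(b, cons(pair(h(pair(0, b)), pair(0, h(h(pair(pair(b, b), b))))), h(pair(pair(cons(0, 0), cons(b, b)), b))))   [R4 at 2.1.1.1.2]
2. pair(b, cons(pair(h(pair(0, b)), pair(0, h(h(pair(pair(b, b), b))))), h(pair(pair(cons(0, 0), cons(b, b)), b))))  →  pair(b, cons(pair(0, pair(0, h(h(pair(pair(b, b), b))))), h(pair(pair(cons(0, 0), cons(b, b)), b))))   [R5 at 2.1.1]
3. pair(b, cons(pair(0, pair(0, h(h(pair(pair(b, b), b))))), h(pair(pair(cons(0, 0), cons(b, b)), b))))  →  pair(b, cons(pair(0, pair(0, h(pair(b, b)))), h(pair(pair(cons(0, 0), cons(b, b)), b))))   [R5 at 2.1.2.2.1]
4. pair(b, cons(pair(0, pair(0, h(pair(b, b)))), h(pair(pair(cons(0, 0), cons(b, b)), b))))  →  pair(b, cons(pair(0, pair(0, b)), h(pair(pair(cons(0, 0), cons(b, b)), b))))   [R5 at 2.1.2.2]
5. pair(b, cons(pair(0, pair(0, b)), h(pair(pair(cons(0, 0), cons(b, b)), b))))  →  pair(b, cons(pair(0, pair(0, b)), pair(cons(0, 0), cons(b, b))))   [R5 at 2.2]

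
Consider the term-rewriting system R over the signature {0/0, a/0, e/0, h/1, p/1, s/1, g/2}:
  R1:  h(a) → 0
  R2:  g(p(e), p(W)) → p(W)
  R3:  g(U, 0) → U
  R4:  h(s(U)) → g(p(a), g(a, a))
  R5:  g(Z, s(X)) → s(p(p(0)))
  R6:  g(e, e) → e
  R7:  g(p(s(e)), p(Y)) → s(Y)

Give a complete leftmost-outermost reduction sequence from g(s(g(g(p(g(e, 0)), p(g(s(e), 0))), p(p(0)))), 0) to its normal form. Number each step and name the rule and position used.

1. g(s(g(g(p(g(e, 0)), p(g(s(e), 0))), p(p(0)))), 0)  →  s(g(g(p(g(e, 0)), p(g(s(e), 0))), p(p(0))))   [R3 at ε]
2. s(g(g(p(g(e, 0)), p(g(s(e), 0))), p(p(0))))  →  s(g(g(p(e), p(g(s(e), 0))), p(p(0))))   [R3 at 1.1.1.1]
3. s(g(g(p(e), p(g(s(e), 0))), p(p(0))))  →  s(g(p(g(s(e), 0)), p(p(0))))   [R2 at 1.1]
4. s(g(p(g(s(e), 0)), p(p(0))))  →  s(g(p(s(e)), p(p(0))))   [R3 at 1.1.1]
5. s(g(p(s(e)), p(p(0))))  →  s(s(p(0)))   [R7 at 1]

s(s(p(0)))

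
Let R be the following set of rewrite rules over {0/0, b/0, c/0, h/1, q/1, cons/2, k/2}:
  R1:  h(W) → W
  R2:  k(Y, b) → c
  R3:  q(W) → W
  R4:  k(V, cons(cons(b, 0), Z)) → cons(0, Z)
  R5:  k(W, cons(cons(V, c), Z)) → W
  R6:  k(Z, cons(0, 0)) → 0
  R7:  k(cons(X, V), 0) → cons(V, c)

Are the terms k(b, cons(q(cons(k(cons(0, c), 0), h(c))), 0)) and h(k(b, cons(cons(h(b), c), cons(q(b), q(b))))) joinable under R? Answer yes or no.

yes — NF(t₁) = b, NF(t₂) = b

Reduce t₁ = k(b, cons(q(cons(k(cons(0, c), 0), h(c))), 0)):
1. k(b, cons(q(cons(k(cons(0, c), 0), h(c))), 0))  →  k(b, cons(cons(k(cons(0, c), 0), h(c)), 0))   [R3 at 2.1]
2. k(b, cons(cons(k(cons(0, c), 0), h(c)), 0))  →  k(b, cons(cons(cons(c, c), h(c)), 0))   [R7 at 2.1.1]
3. k(b, cons(cons(cons(c, c), h(c)), 0))  →  k(b, cons(cons(cons(c, c), c), 0))   [R1 at 2.1.2]
4. k(b, cons(cons(cons(c, c), c), 0))  →  b   [R5 at ε]

Reduce t₂ = h(k(b, cons(cons(h(b), c), cons(q(b), q(b))))):
1. h(k(b, cons(cons(h(b), c), cons(q(b), q(b)))))  →  k(b, cons(cons(h(b), c), cons(q(b), q(b))))   [R1 at ε]
2. k(b, cons(cons(h(b), c), cons(q(b), q(b))))  →  b   [R5 at ε]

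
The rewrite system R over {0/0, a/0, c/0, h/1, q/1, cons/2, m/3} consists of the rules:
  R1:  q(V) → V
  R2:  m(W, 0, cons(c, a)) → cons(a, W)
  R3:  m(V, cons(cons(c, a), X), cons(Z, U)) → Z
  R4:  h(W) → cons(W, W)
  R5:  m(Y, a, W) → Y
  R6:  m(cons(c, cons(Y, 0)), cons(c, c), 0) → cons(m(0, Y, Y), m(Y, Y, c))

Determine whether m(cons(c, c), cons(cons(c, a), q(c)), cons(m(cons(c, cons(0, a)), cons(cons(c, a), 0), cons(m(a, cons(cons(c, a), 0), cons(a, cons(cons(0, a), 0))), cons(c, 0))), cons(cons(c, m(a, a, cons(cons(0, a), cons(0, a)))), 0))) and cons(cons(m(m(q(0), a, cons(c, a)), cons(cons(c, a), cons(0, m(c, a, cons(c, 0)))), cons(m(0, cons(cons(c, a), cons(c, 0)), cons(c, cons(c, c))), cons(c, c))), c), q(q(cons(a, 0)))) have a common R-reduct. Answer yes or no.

Reduce t₁ = m(cons(c, c), cons(cons(c, a), q(c)), cons(m(cons(c, cons(0, a)), cons(cons(c, a), 0), cons(m(a, cons(cons(c, a), 0), cons(a, cons(cons(0, a), 0))), cons(c, 0))), cons(cons(c, m(a, a, cons(cons(0, a), cons(0, a)))), 0))):
1. m(cons(c, c), cons(cons(c, a), q(c)), cons(m(cons(c, cons(0, a)), cons(cons(c, a), 0), cons(m(a, cons(cons(c, a), 0), cons(a, cons(cons(0, a), 0))), cons(c, 0))), cons(cons(c, m(a, a, cons(cons(0, a), cons(0, a)))), 0)))  →  m(cons(c, cons(0, a)), cons(cons(c, a), 0), cons(m(a, cons(cons(c, a), 0), cons(a, cons(cons(0, a), 0))), cons(c, 0)))   [R3 at ε]
2. m(cons(c, cons(0, a)), cons(cons(c, a), 0), cons(m(a, cons(cons(c, a), 0), cons(a, cons(cons(0, a), 0))), cons(c, 0)))  →  m(a, cons(cons(c, a), 0), cons(a, cons(cons(0, a), 0)))   [R3 at ε]
3. m(a, cons(cons(c, a), 0), cons(a, cons(cons(0, a), 0)))  →  a   [R3 at ε]

Reduce t₂ = cons(cons(m(m(q(0), a, cons(c, a)), cons(cons(c, a), cons(0, m(c, a, cons(c, 0)))), cons(m(0, cons(cons(c, a), cons(c, 0)), cons(c, cons(c, c))), cons(c, c))), c), q(q(cons(a, 0)))):
1. cons(cons(m(m(q(0), a, cons(c, a)), cons(cons(c, a), cons(0, m(c, a, cons(c, 0)))), cons(m(0, cons(cons(c, a), cons(c, 0)), cons(c, cons(c, c))), cons(c, c))), c), q(q(cons(a, 0))))  →  cons(cons(m(0, cons(cons(c, a), cons(c, 0)), cons(c, cons(c, c))), c), q(q(cons(a, 0))))   [R3 at 1.1]
2. cons(cons(m(0, cons(cons(c, a), cons(c, 0)), cons(c, cons(c, c))), c), q(q(cons(a, 0))))  →  cons(cons(c, c), q(q(cons(a, 0))))   [R3 at 1.1]
3. cons(cons(c, c), q(q(cons(a, 0))))  →  cons(cons(c, c), q(cons(a, 0)))   [R1 at 2]
4. cons(cons(c, c), q(cons(a, 0)))  →  cons(cons(c, c), cons(a, 0))   [R1 at 2]

no — NF(t₁) = a, NF(t₂) = cons(cons(c, c), cons(a, 0))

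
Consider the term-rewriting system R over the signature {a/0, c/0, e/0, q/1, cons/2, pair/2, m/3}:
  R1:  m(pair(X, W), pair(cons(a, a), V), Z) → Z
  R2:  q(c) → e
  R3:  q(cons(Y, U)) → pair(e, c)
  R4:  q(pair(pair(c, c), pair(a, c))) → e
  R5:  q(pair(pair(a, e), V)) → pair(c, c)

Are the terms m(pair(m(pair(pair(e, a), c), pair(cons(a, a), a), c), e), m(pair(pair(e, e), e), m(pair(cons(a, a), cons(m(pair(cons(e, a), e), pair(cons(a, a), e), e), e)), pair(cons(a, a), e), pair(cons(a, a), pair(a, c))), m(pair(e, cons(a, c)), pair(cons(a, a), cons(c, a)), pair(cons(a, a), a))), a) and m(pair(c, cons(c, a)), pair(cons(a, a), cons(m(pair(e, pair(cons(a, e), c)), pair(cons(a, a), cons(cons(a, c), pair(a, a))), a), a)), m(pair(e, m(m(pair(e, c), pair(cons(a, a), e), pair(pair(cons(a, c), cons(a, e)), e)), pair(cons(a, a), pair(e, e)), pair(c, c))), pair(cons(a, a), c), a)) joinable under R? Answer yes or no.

yes — NF(t₁) = a, NF(t₂) = a

Reduce t₁ = m(pair(m(pair(pair(e, a), c), pair(cons(a, a), a), c), e), m(pair(pair(e, e), e), m(pair(cons(a, a), cons(m(pair(cons(e, a), e), pair(cons(a, a), e), e), e)), pair(cons(a, a), e), pair(cons(a, a), pair(a, c))), m(pair(e, cons(a, c)), pair(cons(a, a), cons(c, a)), pair(cons(a, a), a))), a):
1. m(pair(m(pair(pair(e, a), c), pair(cons(a, a), a), c), e), m(pair(pair(e, e), e), m(pair(cons(a, a), cons(m(pair(cons(e, a), e), pair(cons(a, a), e), e), e)), pair(cons(a, a), e), pair(cons(a, a), pair(a, c))), m(pair(e, cons(a, c)), pair(cons(a, a), cons(c, a)), pair(cons(a, a), a))), a)  →  m(pair(c, e), m(pair(pair(e, e), e), m(pair(cons(a, a), cons(m(pair(cons(e, a), e), pair(cons(a, a), e), e), e)), pair(cons(a, a), e), pair(cons(a, a), pair(a, c))), m(pair(e, cons(a, c)), pair(cons(a, a), cons(c, a)), pair(cons(a, a), a))), a)   [R1 at 1.1]
2. m(pair(c, e), m(pair(pair(e, e), e), m(pair(cons(a, a), cons(m(pair(cons(e, a), e), pair(cons(a, a), e), e), e)), pair(cons(a, a), e), pair(cons(a, a), pair(a, c))), m(pair(e, cons(a, c)), pair(cons(a, a), cons(c, a)), pair(cons(a, a), a))), a)  →  m(pair(c, e), m(pair(pair(e, e), e), pair(cons(a, a), pair(a, c)), m(pair(e, cons(a, c)), pair(cons(a, a), cons(c, a)), pair(cons(a, a), a))), a)   [R1 at 2.2]
3. m(pair(c, e), m(pair(pair(e, e), e), pair(cons(a, a), pair(a, c)), m(pair(e, cons(a, c)), pair(cons(a, a), cons(c, a)), pair(cons(a, a), a))), a)  →  m(pair(c, e), m(pair(e, cons(a, c)), pair(cons(a, a), cons(c, a)), pair(cons(a, a), a)), a)   [R1 at 2]
4. m(pair(c, e), m(pair(e, cons(a, c)), pair(cons(a, a), cons(c, a)), pair(cons(a, a), a)), a)  →  m(pair(c, e), pair(cons(a, a), a), a)   [R1 at 2]
5. m(pair(c, e), pair(cons(a, a), a), a)  →  a   [R1 at ε]

Reduce t₂ = m(pair(c, cons(c, a)), pair(cons(a, a), cons(m(pair(e, pair(cons(a, e), c)), pair(cons(a, a), cons(cons(a, c), pair(a, a))), a), a)), m(pair(e, m(m(pair(e, c), pair(cons(a, a), e), pair(pair(cons(a, c), cons(a, e)), e)), pair(cons(a, a), pair(e, e)), pair(c, c))), pair(cons(a, a), c), a)):
1. m(pair(c, cons(c, a)), pair(cons(a, a), cons(m(pair(e, pair(cons(a, e), c)), pair(cons(a, a), cons(cons(a, c), pair(a, a))), a), a)), m(pair(e, m(m(pair(e, c), pair(cons(a, a), e), pair(pair(cons(a, c), cons(a, e)), e)), pair(cons(a, a), pair(e, e)), pair(c, c))), pair(cons(a, a), c), a))  →  m(pair(e, m(m(pair(e, c), pair(cons(a, a), e), pair(pair(cons(a, c), cons(a, e)), e)), pair(cons(a, a), pair(e, e)), pair(c, c))), pair(cons(a, a), c), a)   [R1 at ε]
2. m(pair(e, m(m(pair(e, c), pair(cons(a, a), e), pair(pair(cons(a, c), cons(a, e)), e)), pair(cons(a, a), pair(e, e)), pair(c, c))), pair(cons(a, a), c), a)  →  a   [R1 at ε]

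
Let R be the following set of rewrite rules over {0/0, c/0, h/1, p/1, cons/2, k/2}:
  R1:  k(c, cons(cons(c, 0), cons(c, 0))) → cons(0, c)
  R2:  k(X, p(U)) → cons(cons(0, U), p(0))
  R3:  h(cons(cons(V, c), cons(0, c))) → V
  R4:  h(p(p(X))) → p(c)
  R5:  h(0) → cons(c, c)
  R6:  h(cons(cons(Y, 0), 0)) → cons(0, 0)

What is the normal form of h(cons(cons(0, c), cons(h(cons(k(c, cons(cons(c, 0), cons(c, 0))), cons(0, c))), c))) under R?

1. h(cons(cons(0, c), cons(h(cons(k(c, cons(cons(c, 0), cons(c, 0))), cons(0, c))), c)))  →  h(cons(cons(0, c), cons(h(cons(cons(0, c), cons(0, c))), c)))   [R1 at 1.2.1.1.1]
2. h(cons(cons(0, c), cons(h(cons(cons(0, c), cons(0, c))), c)))  →  h(cons(cons(0, c), cons(0, c)))   [R3 at 1.2.1]
3. h(cons(cons(0, c), cons(0, c)))  →  0   [R3 at ε]

0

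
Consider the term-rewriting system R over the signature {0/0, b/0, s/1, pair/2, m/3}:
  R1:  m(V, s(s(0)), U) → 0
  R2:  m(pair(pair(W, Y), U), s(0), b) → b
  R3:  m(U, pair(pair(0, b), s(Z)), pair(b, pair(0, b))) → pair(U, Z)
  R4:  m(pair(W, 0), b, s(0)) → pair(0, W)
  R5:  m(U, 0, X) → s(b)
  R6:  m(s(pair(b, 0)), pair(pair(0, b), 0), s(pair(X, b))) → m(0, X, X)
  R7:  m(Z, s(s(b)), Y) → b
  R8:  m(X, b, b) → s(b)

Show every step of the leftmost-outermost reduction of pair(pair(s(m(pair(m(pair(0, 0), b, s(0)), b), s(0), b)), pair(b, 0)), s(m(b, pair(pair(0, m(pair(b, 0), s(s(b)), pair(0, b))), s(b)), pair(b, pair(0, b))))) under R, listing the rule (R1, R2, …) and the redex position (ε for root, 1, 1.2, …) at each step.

pair(pair(s(b), pair(b, 0)), s(pair(b, b)))

1. pair(pair(s(m(pair(m(pair(0, 0), b, s(0)), b), s(0), b)), pair(b, 0)), s(m(b, pair(pair(0, m(pair(b, 0), s(s(b)), pair(0, b))), s(b)), pair(b, pair(0, b)))))  →  pair(pair(s(m(pair(pair(0, 0), b), s(0), b)), pair(b, 0)), s(m(b, pair(pair(0, m(pair(b, 0), s(s(b)), pair(0, b))), s(b)), pair(b, pair(0, b)))))   [R4 at 1.1.1.1.1]
2. pair(pair(s(m(pair(pair(0, 0), b), s(0), b)), pair(b, 0)), s(m(b, pair(pair(0, m(pair(b, 0), s(s(b)), pair(0, b))), s(b)), pair(b, pair(0, b)))))  →  pair(pair(s(b), pair(b, 0)), s(m(b, pair(pair(0, m(pair(b, 0), s(s(b)), pair(0, b))), s(b)), pair(b, pair(0, b)))))   [R2 at 1.1.1]
3. pair(pair(s(b), pair(b, 0)), s(m(b, pair(pair(0, m(pair(b, 0), s(s(b)), pair(0, b))), s(b)), pair(b, pair(0, b)))))  →  pair(pair(s(b), pair(b, 0)), s(m(b, pair(pair(0, b), s(b)), pair(b, pair(0, b)))))   [R7 at 2.1.2.1.2]
4. pair(pair(s(b), pair(b, 0)), s(m(b, pair(pair(0, b), s(b)), pair(b, pair(0, b)))))  →  pair(pair(s(b), pair(b, 0)), s(pair(b, b)))   [R3 at 2.1]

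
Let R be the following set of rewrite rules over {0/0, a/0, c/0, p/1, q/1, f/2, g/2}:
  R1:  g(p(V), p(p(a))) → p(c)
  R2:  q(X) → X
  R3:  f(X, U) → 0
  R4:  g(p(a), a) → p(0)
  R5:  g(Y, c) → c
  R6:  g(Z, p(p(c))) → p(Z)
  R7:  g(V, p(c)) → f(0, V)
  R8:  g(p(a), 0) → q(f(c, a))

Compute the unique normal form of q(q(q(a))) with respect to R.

1. q(q(q(a)))  →  q(q(a))   [R2 at ε]
2. q(q(a))  →  q(a)   [R2 at ε]
3. q(a)  →  a   [R2 at ε]

a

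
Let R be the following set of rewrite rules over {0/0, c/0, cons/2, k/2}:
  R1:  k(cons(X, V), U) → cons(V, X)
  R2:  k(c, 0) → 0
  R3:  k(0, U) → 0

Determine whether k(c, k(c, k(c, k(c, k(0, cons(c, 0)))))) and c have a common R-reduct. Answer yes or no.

Reduce t₁ = k(c, k(c, k(c, k(c, k(0, cons(c, 0)))))):
1. k(c, k(c, k(c, k(c, k(0, cons(c, 0))))))  →  k(c, k(c, k(c, k(c, 0))))   [R3 at 2.2.2.2]
2. k(c, k(c, k(c, k(c, 0))))  →  k(c, k(c, k(c, 0)))   [R2 at 2.2.2]
3. k(c, k(c, k(c, 0)))  →  k(c, k(c, 0))   [R2 at 2.2]
4. k(c, k(c, 0))  →  k(c, 0)   [R2 at 2]
5. k(c, 0)  →  0   [R2 at ε]

Reduce t₂ = c:

no — NF(t₁) = 0, NF(t₂) = c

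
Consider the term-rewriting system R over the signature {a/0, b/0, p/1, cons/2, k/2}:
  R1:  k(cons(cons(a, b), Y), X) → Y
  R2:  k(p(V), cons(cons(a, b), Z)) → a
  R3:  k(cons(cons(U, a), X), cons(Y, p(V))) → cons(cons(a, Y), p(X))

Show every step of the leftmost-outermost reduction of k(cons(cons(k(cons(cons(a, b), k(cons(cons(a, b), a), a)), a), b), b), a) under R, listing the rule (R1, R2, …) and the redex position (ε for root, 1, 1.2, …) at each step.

b

1. k(cons(cons(k(cons(cons(a, b), k(cons(cons(a, b), a), a)), a), b), b), a)  →  k(cons(cons(k(cons(cons(a, b), a), a), b), b), a)   [R1 at 1.1.1]
2. k(cons(cons(k(cons(cons(a, b), a), a), b), b), a)  →  k(cons(cons(a, b), b), a)   [R1 at 1.1.1]
3. k(cons(cons(a, b), b), a)  →  b   [R1 at ε]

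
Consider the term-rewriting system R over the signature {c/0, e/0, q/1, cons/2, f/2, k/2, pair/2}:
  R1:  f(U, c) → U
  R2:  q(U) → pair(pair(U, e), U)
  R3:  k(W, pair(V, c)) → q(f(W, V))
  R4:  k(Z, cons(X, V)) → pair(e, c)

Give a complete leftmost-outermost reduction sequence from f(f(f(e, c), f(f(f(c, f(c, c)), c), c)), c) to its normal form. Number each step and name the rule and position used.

1. f(f(f(e, c), f(f(f(c, f(c, c)), c), c)), c)  →  f(f(e, c), f(f(f(c, f(c, c)), c), c))   [R1 at ε]
2. f(f(e, c), f(f(f(c, f(c, c)), c), c))  →  f(e, f(f(f(c, f(c, c)), c), c))   [R1 at 1]
3. f(e, f(f(f(c, f(c, c)), c), c))  →  f(e, f(f(c, f(c, c)), c))   [R1 at 2]
4. f(e, f(f(c, f(c, c)), c))  →  f(e, f(c, f(c, c)))   [R1 at 2]
5. f(e, f(c, f(c, c)))  →  f(e, f(c, c))   [R1 at 2.2]
6. f(e, f(c, c))  →  f(e, c)   [R1 at 2]
7. f(e, c)  →  e   [R1 at ε]

e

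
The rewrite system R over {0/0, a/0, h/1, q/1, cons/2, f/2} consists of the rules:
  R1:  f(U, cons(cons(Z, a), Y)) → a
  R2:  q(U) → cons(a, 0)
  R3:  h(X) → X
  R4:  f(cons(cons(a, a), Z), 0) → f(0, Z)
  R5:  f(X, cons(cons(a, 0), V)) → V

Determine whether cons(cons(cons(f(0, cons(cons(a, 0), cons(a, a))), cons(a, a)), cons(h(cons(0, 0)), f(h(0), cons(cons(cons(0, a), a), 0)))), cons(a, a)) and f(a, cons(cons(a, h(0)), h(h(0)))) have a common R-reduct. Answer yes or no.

no — NF(t₁) = cons(cons(cons(cons(a, a), cons(a, a)), cons(cons(0, 0), a)), cons(a, a)), NF(t₂) = 0

Reduce t₁ = cons(cons(cons(f(0, cons(cons(a, 0), cons(a, a))), cons(a, a)), cons(h(cons(0, 0)), f(h(0), cons(cons(cons(0, a), a), 0)))), cons(a, a)):
1. cons(cons(cons(f(0, cons(cons(a, 0), cons(a, a))), cons(a, a)), cons(h(cons(0, 0)), f(h(0), cons(cons(cons(0, a), a), 0)))), cons(a, a))  →  cons(cons(cons(cons(a, a), cons(a, a)), cons(h(cons(0, 0)), f(h(0), cons(cons(cons(0, a), a), 0)))), cons(a, a))   [R5 at 1.1.1]
2. cons(cons(cons(cons(a, a), cons(a, a)), cons(h(cons(0, 0)), f(h(0), cons(cons(cons(0, a), a), 0)))), cons(a, a))  →  cons(cons(cons(cons(a, a), cons(a, a)), cons(cons(0, 0), f(h(0), cons(cons(cons(0, a), a), 0)))), cons(a, a))   [R3 at 1.2.1]
3. cons(cons(cons(cons(a, a), cons(a, a)), cons(cons(0, 0), f(h(0), cons(cons(cons(0, a), a), 0)))), cons(a, a))  →  cons(cons(cons(cons(a, a), cons(a, a)), cons(cons(0, 0), a)), cons(a, a))   [R1 at 1.2.2]

Reduce t₂ = f(a, cons(cons(a, h(0)), h(h(0)))):
1. f(a, cons(cons(a, h(0)), h(h(0))))  →  f(a, cons(cons(a, 0), h(h(0))))   [R3 at 2.1.2]
2. f(a, cons(cons(a, 0), h(h(0))))  →  h(h(0))   [R5 at ε]
3. h(h(0))  →  h(0)   [R3 at ε]
4. h(0)  →  0   [R3 at ε]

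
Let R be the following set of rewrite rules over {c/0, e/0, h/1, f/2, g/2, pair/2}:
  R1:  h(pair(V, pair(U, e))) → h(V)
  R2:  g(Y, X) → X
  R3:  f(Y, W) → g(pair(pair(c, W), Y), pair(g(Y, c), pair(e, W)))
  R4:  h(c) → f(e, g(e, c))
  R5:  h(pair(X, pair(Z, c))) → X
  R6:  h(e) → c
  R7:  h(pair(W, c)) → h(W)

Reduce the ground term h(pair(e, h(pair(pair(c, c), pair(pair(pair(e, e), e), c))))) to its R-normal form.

e

1. h(pair(e, h(pair(pair(c, c), pair(pair(pair(e, e), e), c)))))  →  h(pair(e, pair(c, c)))   [R5 at 1.2]
2. h(pair(e, pair(c, c)))  →  e   [R5 at ε]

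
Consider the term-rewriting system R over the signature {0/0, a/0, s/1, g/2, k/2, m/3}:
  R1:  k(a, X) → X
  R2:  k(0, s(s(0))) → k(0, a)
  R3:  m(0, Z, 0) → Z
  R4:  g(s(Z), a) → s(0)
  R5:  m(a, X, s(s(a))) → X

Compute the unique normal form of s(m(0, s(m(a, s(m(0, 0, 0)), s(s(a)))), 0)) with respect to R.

s(s(s(0)))

1. s(m(0, s(m(a, s(m(0, 0, 0)), s(s(a)))), 0))  →  s(s(m(a, s(m(0, 0, 0)), s(s(a)))))   [R3 at 1]
2. s(s(m(a, s(m(0, 0, 0)), s(s(a)))))  →  s(s(s(m(0, 0, 0))))   [R5 at 1.1]
3. s(s(s(m(0, 0, 0))))  →  s(s(s(0)))   [R3 at 1.1.1]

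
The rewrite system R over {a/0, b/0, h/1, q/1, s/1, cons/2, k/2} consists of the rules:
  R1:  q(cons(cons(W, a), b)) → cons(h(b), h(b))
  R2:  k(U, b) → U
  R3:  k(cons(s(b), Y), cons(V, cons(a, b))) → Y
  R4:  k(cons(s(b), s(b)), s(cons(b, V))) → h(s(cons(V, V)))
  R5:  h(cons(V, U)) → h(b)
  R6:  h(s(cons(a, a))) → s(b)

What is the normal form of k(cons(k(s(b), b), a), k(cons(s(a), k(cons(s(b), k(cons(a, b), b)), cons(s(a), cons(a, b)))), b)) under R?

1. k(cons(k(s(b), b), a), k(cons(s(a), k(cons(s(b), k(cons(a, b), b)), cons(s(a), cons(a, b)))), b))  →  k(cons(s(b), a), k(cons(s(a), k(cons(s(b), k(cons(a, b), b)), cons(s(a), cons(a, b)))), b))   [R2 at 1.1]
2. k(cons(s(b), a), k(cons(s(a), k(cons(s(b), k(cons(a, b), b)), cons(s(a), cons(a, b)))), b))  →  k(cons(s(b), a), cons(s(a), k(cons(s(b), k(cons(a, b), b)), cons(s(a), cons(a, b)))))   [R2 at 2]
3. k(cons(s(b), a), cons(s(a), k(cons(s(b), k(cons(a, b), b)), cons(s(a), cons(a, b)))))  →  k(cons(s(b), a), cons(s(a), k(cons(a, b), b)))   [R3 at 2.2]
4. k(cons(s(b), a), cons(s(a), k(cons(a, b), b)))  →  k(cons(s(b), a), cons(s(a), cons(a, b)))   [R2 at 2.2]
5. k(cons(s(b), a), cons(s(a), cons(a, b)))  →  a   [R3 at ε]

a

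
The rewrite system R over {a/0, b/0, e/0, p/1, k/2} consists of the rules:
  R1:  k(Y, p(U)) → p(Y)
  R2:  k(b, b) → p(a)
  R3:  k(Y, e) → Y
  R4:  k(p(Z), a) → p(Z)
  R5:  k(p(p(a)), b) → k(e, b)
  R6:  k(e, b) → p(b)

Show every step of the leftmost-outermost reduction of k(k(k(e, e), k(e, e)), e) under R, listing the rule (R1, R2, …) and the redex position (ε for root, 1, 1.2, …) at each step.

1. k(k(k(e, e), k(e, e)), e)  →  k(k(e, e), k(e, e))   [R3 at ε]
2. k(k(e, e), k(e, e))  →  k(e, k(e, e))   [R3 at 1]
3. k(e, k(e, e))  →  k(e, e)   [R3 at 2]
4. k(e, e)  →  e   [R3 at ε]

e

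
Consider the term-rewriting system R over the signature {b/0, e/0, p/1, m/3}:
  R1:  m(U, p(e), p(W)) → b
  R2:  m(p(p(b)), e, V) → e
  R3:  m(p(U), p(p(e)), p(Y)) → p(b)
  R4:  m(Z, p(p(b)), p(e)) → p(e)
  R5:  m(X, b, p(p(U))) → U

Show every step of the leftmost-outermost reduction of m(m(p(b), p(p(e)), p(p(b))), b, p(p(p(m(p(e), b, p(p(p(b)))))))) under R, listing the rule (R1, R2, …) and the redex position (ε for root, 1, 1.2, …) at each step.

p(p(b))

1. m(m(p(b), p(p(e)), p(p(b))), b, p(p(p(m(p(e), b, p(p(p(b))))))))  →  p(m(p(e), b, p(p(p(b)))))   [R5 at ε]
2. p(m(p(e), b, p(p(p(b)))))  →  p(p(b))   [R5 at 1]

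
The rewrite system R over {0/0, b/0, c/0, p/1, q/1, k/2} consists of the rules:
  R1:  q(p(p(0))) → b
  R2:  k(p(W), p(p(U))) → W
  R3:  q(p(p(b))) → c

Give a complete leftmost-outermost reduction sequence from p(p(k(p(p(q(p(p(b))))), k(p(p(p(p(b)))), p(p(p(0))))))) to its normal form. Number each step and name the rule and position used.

p(p(p(c)))

1. p(p(k(p(p(q(p(p(b))))), k(p(p(p(p(b)))), p(p(p(0)))))))  →  p(p(k(p(p(c)), k(p(p(p(p(b)))), p(p(p(0)))))))   [R3 at 1.1.1.1.1]
2. p(p(k(p(p(c)), k(p(p(p(p(b)))), p(p(p(0)))))))  →  p(p(k(p(p(c)), p(p(p(b))))))   [R2 at 1.1.2]
3. p(p(k(p(p(c)), p(p(p(b))))))  →  p(p(p(c)))   [R2 at 1.1]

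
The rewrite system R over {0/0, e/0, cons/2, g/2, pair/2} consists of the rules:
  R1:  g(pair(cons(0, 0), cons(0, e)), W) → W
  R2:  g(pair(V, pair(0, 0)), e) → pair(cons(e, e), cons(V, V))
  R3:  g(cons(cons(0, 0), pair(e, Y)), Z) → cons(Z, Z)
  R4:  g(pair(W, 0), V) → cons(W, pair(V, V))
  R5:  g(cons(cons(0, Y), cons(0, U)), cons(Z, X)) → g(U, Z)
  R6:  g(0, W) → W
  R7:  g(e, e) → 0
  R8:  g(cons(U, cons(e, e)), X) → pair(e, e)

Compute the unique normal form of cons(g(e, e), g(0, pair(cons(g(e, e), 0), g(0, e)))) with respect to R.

1. cons(g(e, e), g(0, pair(cons(g(e, e), 0), g(0, e))))  →  cons(0, g(0, pair(cons(g(e, e), 0), g(0, e))))   [R7 at 1]
2. cons(0, g(0, pair(cons(g(e, e), 0), g(0, e))))  →  cons(0, pair(cons(g(e, e), 0), g(0, e)))   [R6 at 2]
3. cons(0, pair(cons(g(e, e), 0), g(0, e)))  →  cons(0, pair(cons(0, 0), g(0, e)))   [R7 at 2.1.1]
4. cons(0, pair(cons(0, 0), g(0, e)))  →  cons(0, pair(cons(0, 0), e))   [R6 at 2.2]

cons(0, pair(cons(0, 0), e))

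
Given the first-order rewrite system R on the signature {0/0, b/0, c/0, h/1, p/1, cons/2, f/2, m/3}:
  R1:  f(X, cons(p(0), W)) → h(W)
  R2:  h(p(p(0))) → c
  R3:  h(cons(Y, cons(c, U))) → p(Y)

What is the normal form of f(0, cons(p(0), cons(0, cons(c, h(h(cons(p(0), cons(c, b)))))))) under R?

1. f(0, cons(p(0), cons(0, cons(c, h(h(cons(p(0), cons(c, b))))))))  →  h(cons(0, cons(c, h(h(cons(p(0), cons(c, b)))))))   [R1 at ε]
2. h(cons(0, cons(c, h(h(cons(p(0), cons(c, b)))))))  →  p(0)   [R3 at ε]

p(0)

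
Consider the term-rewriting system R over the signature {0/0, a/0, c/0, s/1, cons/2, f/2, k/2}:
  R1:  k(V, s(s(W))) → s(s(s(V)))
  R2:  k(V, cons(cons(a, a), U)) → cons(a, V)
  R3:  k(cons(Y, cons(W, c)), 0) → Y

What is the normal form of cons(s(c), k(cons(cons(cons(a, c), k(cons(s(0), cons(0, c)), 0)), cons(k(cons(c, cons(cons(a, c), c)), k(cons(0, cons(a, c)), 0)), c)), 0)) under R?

1. cons(s(c), k(cons(cons(cons(a, c), k(cons(s(0), cons(0, c)), 0)), cons(k(cons(c, cons(cons(a, c), c)), k(cons(0, cons(a, c)), 0)), c)), 0))  →  cons(s(c), cons(cons(a, c), k(cons(s(0), cons(0, c)), 0)))   [R3 at 2]
2. cons(s(c), cons(cons(a, c), k(cons(s(0), cons(0, c)), 0)))  →  cons(s(c), cons(cons(a, c), s(0)))   [R3 at 2.2]

cons(s(c), cons(cons(a, c), s(0)))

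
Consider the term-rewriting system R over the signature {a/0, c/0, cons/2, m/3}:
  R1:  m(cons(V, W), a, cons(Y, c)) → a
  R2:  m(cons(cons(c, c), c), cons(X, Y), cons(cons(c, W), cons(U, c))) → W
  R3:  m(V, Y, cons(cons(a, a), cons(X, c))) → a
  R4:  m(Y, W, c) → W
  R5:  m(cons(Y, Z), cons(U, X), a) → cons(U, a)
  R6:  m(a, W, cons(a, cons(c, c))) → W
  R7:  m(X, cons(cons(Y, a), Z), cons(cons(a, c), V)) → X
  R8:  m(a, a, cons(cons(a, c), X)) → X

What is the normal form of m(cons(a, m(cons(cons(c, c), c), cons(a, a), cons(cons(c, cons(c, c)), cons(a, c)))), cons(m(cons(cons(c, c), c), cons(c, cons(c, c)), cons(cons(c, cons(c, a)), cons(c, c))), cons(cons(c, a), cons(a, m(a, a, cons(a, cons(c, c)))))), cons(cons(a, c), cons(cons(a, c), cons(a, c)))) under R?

1. m(cons(a, m(cons(cons(c, c), c), cons(a, a), cons(cons(c, cons(c, c)), cons(a, c)))), cons(m(cons(cons(c, c), c), cons(c, cons(c, c)), cons(cons(c, cons(c, a)), cons(c, c))), cons(cons(c, a), cons(a, m(a, a, cons(a, cons(c, c)))))), cons(cons(a, c), cons(cons(a, c), cons(a, c))))  →  m(cons(a, cons(c, c)), cons(m(cons(cons(c, c), c), cons(c, cons(c, c)), cons(cons(c, cons(c, a)), cons(c, c))), cons(cons(c, a), cons(a, m(a, a, cons(a, cons(c, c)))))), cons(cons(a, c), cons(cons(a, c), cons(a, c))))   [R2 at 1.2]
2. m(cons(a, cons(c, c)), cons(m(cons(cons(c, c), c), cons(c, cons(c, c)), cons(cons(c, cons(c, a)), cons(c, c))), cons(cons(c, a), cons(a, m(a, a, cons(a, cons(c, c)))))), cons(cons(a, c), cons(cons(a, c), cons(a, c))))  →  m(cons(a, cons(c, c)), cons(cons(c, a), cons(cons(c, a), cons(a, m(a, a, cons(a, cons(c, c)))))), cons(cons(a, c), cons(cons(a, c), cons(a, c))))   [R2 at 2.1]
3. m(cons(a, cons(c, c)), cons(cons(c, a), cons(cons(c, a), cons(a, m(a, a, cons(a, cons(c, c)))))), cons(cons(a, c), cons(cons(a, c), cons(a, c))))  →  cons(a, cons(c, c))   [R7 at ε]

cons(a, cons(c, c))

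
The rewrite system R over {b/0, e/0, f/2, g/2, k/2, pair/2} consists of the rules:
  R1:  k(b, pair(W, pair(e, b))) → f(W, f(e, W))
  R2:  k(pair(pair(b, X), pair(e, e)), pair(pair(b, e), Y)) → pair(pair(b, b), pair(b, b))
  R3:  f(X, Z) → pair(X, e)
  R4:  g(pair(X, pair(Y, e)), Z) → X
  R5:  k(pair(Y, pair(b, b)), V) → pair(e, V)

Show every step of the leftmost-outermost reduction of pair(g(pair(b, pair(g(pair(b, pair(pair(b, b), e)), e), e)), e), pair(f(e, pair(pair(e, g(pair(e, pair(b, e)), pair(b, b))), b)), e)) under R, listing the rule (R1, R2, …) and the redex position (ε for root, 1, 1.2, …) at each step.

1. pair(g(pair(b, pair(g(pair(b, pair(pair(b, b), e)), e), e)), e), pair(f(e, pair(pair(e, g(pair(e, pair(b, e)), pair(b, b))), b)), e))  →  pair(b, pair(f(e, pair(pair(e, g(pair(e, pair(b, e)), pair(b, b))), b)), e))   [R4 at 1]
2. pair(b, pair(f(e, pair(pair(e, g(pair(e, pair(b, e)), pair(b, b))), b)), e))  →  pair(b, pair(pair(e, e), e))   [R3 at 2.1]

pair(b, pair(pair(e, e), e))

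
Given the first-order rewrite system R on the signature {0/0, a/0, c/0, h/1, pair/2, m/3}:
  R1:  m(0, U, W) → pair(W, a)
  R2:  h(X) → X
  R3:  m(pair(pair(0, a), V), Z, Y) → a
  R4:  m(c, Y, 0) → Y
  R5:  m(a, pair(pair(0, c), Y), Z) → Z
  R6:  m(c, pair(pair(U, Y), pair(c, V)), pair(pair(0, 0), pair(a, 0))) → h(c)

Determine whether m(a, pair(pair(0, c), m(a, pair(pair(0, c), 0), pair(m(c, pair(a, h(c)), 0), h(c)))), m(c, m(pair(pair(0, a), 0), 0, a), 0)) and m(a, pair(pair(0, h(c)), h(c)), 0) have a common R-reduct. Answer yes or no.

no — NF(t₁) = a, NF(t₂) = 0

Reduce t₁ = m(a, pair(pair(0, c), m(a, pair(pair(0, c), 0), pair(m(c, pair(a, h(c)), 0), h(c)))), m(c, m(pair(pair(0, a), 0), 0, a), 0)):
1. m(a, pair(pair(0, c), m(a, pair(pair(0, c), 0), pair(m(c, pair(a, h(c)), 0), h(c)))), m(c, m(pair(pair(0, a), 0), 0, a), 0))  →  m(c, m(pair(pair(0, a), 0), 0, a), 0)   [R5 at ε]
2. m(c, m(pair(pair(0, a), 0), 0, a), 0)  →  m(pair(pair(0, a), 0), 0, a)   [R4 at ε]
3. m(pair(pair(0, a), 0), 0, a)  →  a   [R3 at ε]

Reduce t₂ = m(a, pair(pair(0, h(c)), h(c)), 0):
1. m(a, pair(pair(0, h(c)), h(c)), 0)  →  m(a, pair(pair(0, c), h(c)), 0)   [R2 at 2.1.2]
2. m(a, pair(pair(0, c), h(c)), 0)  →  0   [R5 at ε]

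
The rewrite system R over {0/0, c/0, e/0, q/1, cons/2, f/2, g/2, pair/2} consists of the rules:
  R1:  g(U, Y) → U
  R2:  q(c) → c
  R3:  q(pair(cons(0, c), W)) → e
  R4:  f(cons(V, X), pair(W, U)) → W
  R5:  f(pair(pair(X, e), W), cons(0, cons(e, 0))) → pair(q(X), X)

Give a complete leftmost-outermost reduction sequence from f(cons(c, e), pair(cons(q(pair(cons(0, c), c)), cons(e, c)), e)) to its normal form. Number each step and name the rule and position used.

1. f(cons(c, e), pair(cons(q(pair(cons(0, c), c)), cons(e, c)), e))  →  cons(q(pair(cons(0, c), c)), cons(e, c))   [R4 at ε]
2. cons(q(pair(cons(0, c), c)), cons(e, c))  →  cons(e, cons(e, c))   [R3 at 1]

cons(e, cons(e, c))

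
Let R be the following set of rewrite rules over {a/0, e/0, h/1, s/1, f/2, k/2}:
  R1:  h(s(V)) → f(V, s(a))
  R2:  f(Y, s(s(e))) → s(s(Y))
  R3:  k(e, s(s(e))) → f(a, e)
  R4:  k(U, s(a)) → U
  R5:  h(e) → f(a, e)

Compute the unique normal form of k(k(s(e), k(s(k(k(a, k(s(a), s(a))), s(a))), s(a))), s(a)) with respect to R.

s(e)

1. k(k(s(e), k(s(k(k(a, k(s(a), s(a))), s(a))), s(a))), s(a))  →  k(s(e), k(s(k(k(a, k(s(a), s(a))), s(a))), s(a)))   [R4 at ε]
2. k(s(e), k(s(k(k(a, k(s(a), s(a))), s(a))), s(a)))  →  k(s(e), s(k(k(a, k(s(a), s(a))), s(a))))   [R4 at 2]
3. k(s(e), s(k(k(a, k(s(a), s(a))), s(a))))  →  k(s(e), s(k(a, k(s(a), s(a)))))   [R4 at 2.1]
4. k(s(e), s(k(a, k(s(a), s(a)))))  →  k(s(e), s(k(a, s(a))))   [R4 at 2.1.2]
5. k(s(e), s(k(a, s(a))))  →  k(s(e), s(a))   [R4 at 2.1]
6. k(s(e), s(a))  →  s(e)   [R4 at ε]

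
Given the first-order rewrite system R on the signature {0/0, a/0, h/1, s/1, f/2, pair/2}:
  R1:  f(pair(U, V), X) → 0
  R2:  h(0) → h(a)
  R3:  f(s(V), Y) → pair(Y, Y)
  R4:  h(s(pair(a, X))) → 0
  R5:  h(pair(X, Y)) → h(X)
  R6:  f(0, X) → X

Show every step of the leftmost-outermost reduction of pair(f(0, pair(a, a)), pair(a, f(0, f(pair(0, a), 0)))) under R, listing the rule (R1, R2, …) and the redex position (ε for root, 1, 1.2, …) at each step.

1. pair(f(0, pair(a, a)), pair(a, f(0, f(pair(0, a), 0))))  →  pair(pair(a, a), pair(a, f(0, f(pair(0, a), 0))))   [R6 at 1]
2. pair(pair(a, a), pair(a, f(0, f(pair(0, a), 0))))  →  pair(pair(a, a), pair(a, f(pair(0, a), 0)))   [R6 at 2.2]
3. pair(pair(a, a), pair(a, f(pair(0, a), 0)))  →  pair(pair(a, a), pair(a, 0))   [R1 at 2.2]

pair(pair(a, a), pair(a, 0))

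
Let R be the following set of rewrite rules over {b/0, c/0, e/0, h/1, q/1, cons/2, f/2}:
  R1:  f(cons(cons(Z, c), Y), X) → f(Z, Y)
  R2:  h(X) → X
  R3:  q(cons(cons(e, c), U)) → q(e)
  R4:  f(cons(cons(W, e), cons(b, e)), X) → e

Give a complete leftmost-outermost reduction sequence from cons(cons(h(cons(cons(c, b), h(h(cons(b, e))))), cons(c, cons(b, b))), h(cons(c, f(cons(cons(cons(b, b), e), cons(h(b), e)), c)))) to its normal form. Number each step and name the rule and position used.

1. cons(cons(h(cons(cons(c, b), h(h(cons(b, e))))), cons(c, cons(b, b))), h(cons(c, f(cons(cons(cons(b, b), e), cons(h(b), e)), c))))  →  cons(cons(cons(cons(c, b), h(h(cons(b, e)))), cons(c, cons(b, b))), h(cons(c, f(cons(cons(cons(b, b), e), cons(h(b), e)), c))))   [R2 at 1.1]
2. cons(cons(cons(cons(c, b), h(h(cons(b, e)))), cons(c, cons(b, b))), h(cons(c, f(cons(cons(cons(b, b), e), cons(h(b), e)), c))))  →  cons(cons(cons(cons(c, b), h(cons(b, e))), cons(c, cons(b, b))), h(cons(c, f(cons(cons(cons(b, b), e), cons(h(b), e)), c))))   [R2 at 1.1.2]
3. cons(cons(cons(cons(c, b), h(cons(b, e))), cons(c, cons(b, b))), h(cons(c, f(cons(cons(cons(b, b), e), cons(h(b), e)), c))))  →  cons(cons(cons(cons(c, b), cons(b, e)), cons(c, cons(b, b))), h(cons(c, f(cons(cons(cons(b, b), e), cons(h(b), e)), c))))   [R2 at 1.1.2]
4. cons(cons(cons(cons(c, b), cons(b, e)), cons(c, cons(b, b))), h(cons(c, f(cons(cons(cons(b, b), e), cons(h(b), e)), c))))  →  cons(cons(cons(cons(c, b), cons(b, e)), cons(c, cons(b, b))), cons(c, f(cons(cons(cons(b, b), e), cons(h(b), e)), c)))   [R2 at 2]
5. cons(cons(cons(cons(c, b), cons(b, e)), cons(c, cons(b, b))), cons(c, f(cons(cons(cons(b, b), e), cons(h(b), e)), c)))  →  cons(cons(cons(cons(c, b), cons(b, e)), cons(c, cons(b, b))), cons(c, f(cons(cons(cons(b, b), e), cons(b, e)), c)))   [R2 at 2.2.1.2.1]
6. cons(cons(cons(cons(c, b), cons(b, e)), cons(c, cons(b, b))), cons(c, f(cons(cons(cons(b, b), e), cons(b, e)), c)))  →  cons(cons(cons(cons(c, b), cons(b, e)), cons(c, cons(b, b))), cons(c, e))   [R4 at 2.2]

cons(cons(cons(cons(c, b), cons(b, e)), cons(c, cons(b, b))), cons(c, e))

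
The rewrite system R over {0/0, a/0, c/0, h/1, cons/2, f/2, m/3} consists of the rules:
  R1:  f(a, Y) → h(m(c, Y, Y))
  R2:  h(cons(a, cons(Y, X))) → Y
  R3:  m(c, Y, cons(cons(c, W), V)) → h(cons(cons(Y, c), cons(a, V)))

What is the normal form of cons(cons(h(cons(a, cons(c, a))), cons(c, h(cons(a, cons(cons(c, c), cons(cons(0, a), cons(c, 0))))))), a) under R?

1. cons(cons(h(cons(a, cons(c, a))), cons(c, h(cons(a, cons(cons(c, c), cons(cons(0, a), cons(c, 0))))))), a)  →  cons(cons(c, cons(c, h(cons(a, cons(cons(c, c), cons(cons(0, a), cons(c, 0))))))), a)   [R2 at 1.1]
2. cons(cons(c, cons(c, h(cons(a, cons(cons(c, c), cons(cons(0, a), cons(c, 0))))))), a)  →  cons(cons(c, cons(c, cons(c, c))), a)   [R2 at 1.2.2]

cons(cons(c, cons(c, cons(c, c))), a)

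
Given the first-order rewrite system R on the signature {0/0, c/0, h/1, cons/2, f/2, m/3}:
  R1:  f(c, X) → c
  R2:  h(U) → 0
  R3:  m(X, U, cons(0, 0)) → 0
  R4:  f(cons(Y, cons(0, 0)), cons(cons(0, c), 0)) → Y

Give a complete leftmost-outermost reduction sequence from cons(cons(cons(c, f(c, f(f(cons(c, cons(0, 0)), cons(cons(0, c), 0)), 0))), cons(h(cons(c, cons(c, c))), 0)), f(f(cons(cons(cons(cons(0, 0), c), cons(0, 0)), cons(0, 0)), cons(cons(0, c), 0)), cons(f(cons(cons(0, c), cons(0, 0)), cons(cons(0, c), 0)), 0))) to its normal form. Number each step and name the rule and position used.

1. cons(cons(cons(c, f(c, f(f(cons(c, cons(0, 0)), cons(cons(0, c), 0)), 0))), cons(h(cons(c, cons(c, c))), 0)), f(f(cons(cons(cons(cons(0, 0), c), cons(0, 0)), cons(0, 0)), cons(cons(0, c), 0)), cons(f(cons(cons(0, c), cons(0, 0)), cons(cons(0, c), 0)), 0)))  →  cons(cons(cons(c, c), cons(h(cons(c, cons(c, c))), 0)), f(f(cons(cons(cons(cons(0, 0), c), cons(0, 0)), cons(0, 0)), cons(cons(0, c), 0)), cons(f(cons(cons(0, c), cons(0, 0)), cons(cons(0, c), 0)), 0)))   [R1 at 1.1.2]
2. cons(cons(cons(c, c), cons(h(cons(c, cons(c, c))), 0)), f(f(cons(cons(cons(cons(0, 0), c), cons(0, 0)), cons(0, 0)), cons(cons(0, c), 0)), cons(f(cons(cons(0, c), cons(0, 0)), cons(cons(0, c), 0)), 0)))  →  cons(cons(cons(c, c), cons(0, 0)), f(f(cons(cons(cons(cons(0, 0), c), cons(0, 0)), cons(0, 0)), cons(cons(0, c), 0)), cons(f(cons(cons(0, c), cons(0, 0)), cons(cons(0, c), 0)), 0)))   [R2 at 1.2.1]
3. cons(cons(cons(c, c), cons(0, 0)), f(f(cons(cons(cons(cons(0, 0), c), cons(0, 0)), cons(0, 0)), cons(cons(0, c), 0)), cons(f(cons(cons(0, c), cons(0, 0)), cons(cons(0, c), 0)), 0)))  →  cons(cons(cons(c, c), cons(0, 0)), f(cons(cons(cons(0, 0), c), cons(0, 0)), cons(f(cons(cons(0, c), cons(0, 0)), cons(cons(0, c), 0)), 0)))   [R4 at 2.1]
4. cons(cons(cons(c, c), cons(0, 0)), f(cons(cons(cons(0, 0), c), cons(0, 0)), cons(f(cons(cons(0, c), cons(0, 0)), cons(cons(0, c), 0)), 0)))  →  cons(cons(cons(c, c), cons(0, 0)), f(cons(cons(cons(0, 0), c), cons(0, 0)), cons(cons(0, c), 0)))   [R4 at 2.2.1]
5. cons(cons(cons(c, c), cons(0, 0)), f(cons(cons(cons(0, 0), c), cons(0, 0)), cons(cons(0, c), 0)))  →  cons(cons(cons(c, c), cons(0, 0)), cons(cons(0, 0), c))   [R4 at 2]

cons(cons(cons(c, c), cons(0, 0)), cons(cons(0, 0), c))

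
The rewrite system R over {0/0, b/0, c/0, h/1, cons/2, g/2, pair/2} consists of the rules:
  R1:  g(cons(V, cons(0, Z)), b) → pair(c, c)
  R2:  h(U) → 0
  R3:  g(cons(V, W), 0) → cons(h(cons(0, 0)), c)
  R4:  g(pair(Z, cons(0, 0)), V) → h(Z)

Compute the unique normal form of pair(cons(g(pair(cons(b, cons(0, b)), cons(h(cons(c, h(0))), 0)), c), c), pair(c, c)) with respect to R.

pair(cons(0, c), pair(c, c))

1. pair(cons(g(pair(cons(b, cons(0, b)), cons(h(cons(c, h(0))), 0)), c), c), pair(c, c))  →  pair(cons(g(pair(cons(b, cons(0, b)), cons(0, 0)), c), c), pair(c, c))   [R2 at 1.1.1.2.1]
2. pair(cons(g(pair(cons(b, cons(0, b)), cons(0, 0)), c), c), pair(c, c))  →  pair(cons(h(cons(b, cons(0, b))), c), pair(c, c))   [R4 at 1.1]
3. pair(cons(h(cons(b, cons(0, b))), c), pair(c, c))  →  pair(cons(0, c), pair(c, c))   [R2 at 1.1]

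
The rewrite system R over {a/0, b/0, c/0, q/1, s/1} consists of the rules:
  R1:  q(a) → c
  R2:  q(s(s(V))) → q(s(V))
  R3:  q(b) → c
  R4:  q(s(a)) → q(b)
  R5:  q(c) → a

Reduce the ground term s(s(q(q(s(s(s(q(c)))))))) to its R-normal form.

s(s(a))

1. s(s(q(q(s(s(s(q(c))))))))  →  s(s(q(q(s(s(q(c)))))))   [R2 at 1.1.1]
2. s(s(q(q(s(s(q(c)))))))  →  s(s(q(q(s(q(c))))))   [R2 at 1.1.1]
3. s(s(q(q(s(q(c))))))  →  s(s(q(q(s(a)))))   [R5 at 1.1.1.1.1]
4. s(s(q(q(s(a)))))  →  s(s(q(q(b))))   [R4 at 1.1.1]
5. s(s(q(q(b))))  →  s(s(q(c)))   [R3 at 1.1.1]
6. s(s(q(c)))  →  s(s(a))   [R5 at 1.1]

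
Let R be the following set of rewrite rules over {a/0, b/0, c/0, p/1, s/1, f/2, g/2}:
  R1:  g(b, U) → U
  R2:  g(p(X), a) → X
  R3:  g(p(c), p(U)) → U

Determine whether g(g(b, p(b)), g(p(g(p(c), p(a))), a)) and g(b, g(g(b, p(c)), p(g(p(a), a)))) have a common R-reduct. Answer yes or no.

no — NF(t₁) = b, NF(t₂) = a

Reduce t₁ = g(g(b, p(b)), g(p(g(p(c), p(a))), a)):
1. g(g(b, p(b)), g(p(g(p(c), p(a))), a))  →  g(p(b), g(p(g(p(c), p(a))), a))   [R1 at 1]
2. g(p(b), g(p(g(p(c), p(a))), a))  →  g(p(b), g(p(c), p(a)))   [R2 at 2]
3. g(p(b), g(p(c), p(a)))  →  g(p(b), a)   [R3 at 2]
4. g(p(b), a)  →  b   [R2 at ε]

Reduce t₂ = g(b, g(g(b, p(c)), p(g(p(a), a)))):
1. g(b, g(g(b, p(c)), p(g(p(a), a))))  →  g(g(b, p(c)), p(g(p(a), a)))   [R1 at ε]
2. g(g(b, p(c)), p(g(p(a), a)))  →  g(p(c), p(g(p(a), a)))   [R1 at 1]
3. g(p(c), p(g(p(a), a)))  →  g(p(a), a)   [R3 at ε]
4. g(p(a), a)  →  a   [R2 at ε]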